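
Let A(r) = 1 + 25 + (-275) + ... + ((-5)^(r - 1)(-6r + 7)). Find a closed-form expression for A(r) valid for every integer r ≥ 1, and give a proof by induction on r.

We claim A(r) = (-5)^r(r - 1) + 1 for all r ≥ 1.
For the base case r = 1: A(1) = 1, and the closed form gives 1. They agree.
For the inductive step, assume it holds for an arbitrary k ≥ 1, so A(k) = (-5)^k(k - 1) + 1.
Then A(k+1) = A(k) + ((-5)^k(-6k + 1)) = ((-5)^k(k - 1) + 1) + ((-5)^k(-6k + 1)).
Simplifying, A(k+1) = (-5)^(k + 1)k + 1 = (-5)^(k+1)((k+1) - 1) + 1,
which is the closed form with r = k+1.
By the principle of mathematical induction, the result holds for all r ≥ 1.

A(r) = (-5)^r(r - 1) + 1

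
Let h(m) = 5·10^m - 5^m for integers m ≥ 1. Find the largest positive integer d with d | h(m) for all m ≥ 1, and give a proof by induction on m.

Computing the first values: h(1) = 45 and h(2) = 475; gcd(45, 475) = 5, so d ≤ 5.
We prove 5 | 5·10^m - 5^m for all m ≥ 1 by induction on m.
When m = 1: h(1) = 45 = 5·(9), so 5 | h(1).
For the inductive step, assume it holds for an arbitrary j ≥ 1, i.e. 5 | h(j). Then
h(j+1) − 10·h(j) = (5·10^(j+1) - 5^(j+1)) − 10·(5·10^j - 5^j) = (-1)·5^j·(5 − 10) = (5)·5^j. Since 5 | h(j) by the inductive hypothesis, 5 | 10·h(j); and 5 | 5 since 5 = 5·1. Therefore 5 | h(j+1).
Hence, by induction on m, the claim holds for every m ≥ 1.
Therefore the largest such d is 5.

d = 5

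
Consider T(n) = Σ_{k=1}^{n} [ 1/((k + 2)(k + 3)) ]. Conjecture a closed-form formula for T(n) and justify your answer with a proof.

T(n) = n/(3(n + 3))

We claim T(n) = n/(3(n + 3)) for all n ≥ 1.
Base case (n = 1): T(1) = 1/12, and the closed form gives 1/12. They agree.
Suppose the result is true for n = k, so T(k) = k/(3(k + 3)).
Then T(k+1) = T(k) + (1/((k + 3)(k + 4))) = (k/(3(k + 3))) + (1/((k + 3)(k + 4))).
Simplifying, T(k+1) = (k + 1)/(3(k + 4)) = (k+1)/(3((k+1) + 3)),
which is the closed form with n = k+1.
By the principle of mathematical induction, the result holds for all n ≥ 1.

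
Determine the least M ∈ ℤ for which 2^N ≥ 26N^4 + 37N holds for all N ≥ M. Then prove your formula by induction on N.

At N = 22: 4194304 < 6091470, so the inequality fails and M ≥ 23. We prove 2^N ≥ 26N^4 + 37N for all N ≥ 23.
Base step (N = 23): 2^N = 8388608 and 26N^4 + 37N = 7276717, so 8388608 ≥ 7276717.
For the inductive step, assume it holds for an arbitrary m ≥ 23, so 2^m ≥ 26m^4 + 37m.
Then 2^(m + 1) = 2·(2^m) ≥ 2·(26m^4 + 37m).
Also, for m ≥ 23 we have 2·(26m^4 + 37m) ≥ 26(m+1)^4 + 37(m+1), since 2·(26m^4 + 37m) − (26(m+1)^4 + 37(m+1)) = 26m^4 - 104m^3 - 156m^2 - 67m - 63, which is nonnegative for all m ≥ 23.
Combining, 2^(m + 1) ≥ 26(m+1)^4 + 37(m+1).
Hence, by induction on N, the claim holds for every N ≥ 23.
Hence the smallest such M is 23.

M = 23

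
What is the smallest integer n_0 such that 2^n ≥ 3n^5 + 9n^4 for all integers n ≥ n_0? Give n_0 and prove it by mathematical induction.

At n = 24: 16777216 < 26873856, so the inequality fails and n_0 ≥ 25. We prove 2^n ≥ 3n^5 + 9n^4 for all n ≥ 25.
Base case (n = 25): 2^n = 33554432 and 3n^5 + 9n^4 = 32812500, so 33554432 ≥ 32812500.
Suppose the result is true for n = m, so 2^m ≥ 3m^5 + 9m^4.
Then 2^(m + 1) = 2·(2^m) ≥ 2·(3m^5 + 9m^4).
Also, for m ≥ 25 we have 2·(3m^5 + 9m^4) ≥ 3(m+1)^5 + 9(m+1)^4, since 2·(3m^5 + 9m^4) − (3(m+1)^5 + 9(m+1)^4) = 3m^5 - 6m^4 - 66m^3 - 84m^2 - 51m - 12, which is nonnegative for all m ≥ 25.
Combining, 2^(m + 1) ≥ 3(m+1)^5 + 9(m+1)^4.
By the principle of mathematical induction, the result holds for all n ≥ 25.
Hence the smallest such n_0 is 25.

n_0 = 25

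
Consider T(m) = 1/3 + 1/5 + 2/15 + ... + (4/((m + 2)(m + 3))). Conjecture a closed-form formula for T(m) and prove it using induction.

T(m) = 4m/(3(m + 3))

We claim T(m) = 4m/(3(m + 3)) for all m ≥ 1.
Base case (m = 1): T(1) = 1/3, and the closed form gives 1/3. They agree.
Inductive step: suppose the statement holds for some r ≥ 1, so T(r) = 4r/(3(r + 3)).
Then T(r+1) = T(r) + (4/((r + 3)(r + 4))) = (4r/(3(r + 3))) + (4/((r + 3)(r + 4))).
Simplifying, T(r+1) = 4(r + 1)/(3(r + 4)) = 4(r+1)/(3((r+1) + 3)),
which is the closed form with m = r+1.
By the principle of mathematical induction, the result holds for all m ≥ 1.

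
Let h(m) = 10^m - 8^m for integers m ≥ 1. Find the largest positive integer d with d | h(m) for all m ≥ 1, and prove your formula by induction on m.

Computing the first values: h(1) = 2 and h(2) = 36; gcd(2, 36) = 2, so d ≤ 2.
We prove 2 | 10^m - 8^m for all m ≥ 1 by induction on m.
For the base case m = 1: h(1) = 2 = 2·(1), so 2 | h(1).
For the inductive step, assume it holds for an arbitrary r ≥ 1, i.e. 2 | h(r). Then
10^{r+1} − 8^{r+1} = 10·10^r − 8·8^r = 10·(10^r − 8^r) + (2)·8^r. The first term is divisible by 2 by the inductive hypothesis, and the second term (2)·8^r is divisible by 2 since 2 | 2. Hence 2 | h(r+1).
By the principle of mathematical induction, the result holds for all m ≥ 1.
Therefore the largest such d is 2.

d = 2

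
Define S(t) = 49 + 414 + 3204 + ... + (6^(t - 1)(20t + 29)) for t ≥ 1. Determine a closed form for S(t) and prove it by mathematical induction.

We claim S(t) = 6^t(4t + 5) - 5 for all t ≥ 1.
Base case (t = 1): S(1) = 49, and the closed form gives 49. They agree.
Inductive step: suppose the statement holds for some j ≥ 1, so S(j) = 6^j(4j + 5) - 5.
Then S(j+1) = S(j) + (6^j(20j + 49)) = (6^j(4j + 5) - 5) + (6^j(20j + 49)).
Simplifying, S(j+1) = 24·6^j·j + 54·6^j - 5 = 6^(j+1)(4(j+1) + 5) - 5,
which is the closed form with t = j+1.
By the principle of mathematical induction, the result holds for all t ≥ 1.

S(t) = 6^t(4t + 5) - 5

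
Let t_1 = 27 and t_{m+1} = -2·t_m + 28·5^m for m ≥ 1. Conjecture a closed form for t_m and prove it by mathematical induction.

t_m = 7(-2)^(m - 1) + 4·5^m

Computing the first terms: t_1 = 27, t_2 = 86, t_3 = 528. This suggests t_m = 7(-2)^(m - 1) + 4·5^m.
When m = 1: the formula gives 27 = 27 = t_1.
Inductive step: assume the claim holds for m = j, so t_j = 7(-2)^(j - 1) + 4·5^j.
Then t_{j+1} = -2·t_j + 28·5^j = -2·(7(-2)^(j - 1) + 4·5^j) + 28·5^j = 7(-2)^j + 4·5^(j + 1) = 7(-2)^((j+1) - 1) + 4·5^(j+1),
which is the claimed formula at m = j+1.
Hence, by induction on m, the claim holds for every m ≥ 1.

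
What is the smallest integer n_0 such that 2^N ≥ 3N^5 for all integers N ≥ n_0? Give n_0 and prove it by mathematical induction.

At N = 24: 16777216 < 23887872, so the inequality fails and n_0 ≥ 25. We prove 2^N ≥ 3N^5 for all N ≥ 25.
Base case (N = 25): 2^N = 33554432 and 3N^5 = 29296875, so 33554432 ≥ 29296875.
Suppose the result is true for N = k, so 2^k ≥ 3k^5.
Then 2^(k + 1) = 2·(2^k) ≥ 2·(3k^5).
Also, for k ≥ 25 we have 2·(3k^5) ≥ 3(k+1)^5, since 2 ≥ (1 + 1/k)^5 for all k ≥ 25.
Combining, 2^(k + 1) ≥ 3(k+1)^5.
Hence, by induction on N, the claim holds for every N ≥ 25.
Hence the smallest such n_0 is 25.

n_0 = 25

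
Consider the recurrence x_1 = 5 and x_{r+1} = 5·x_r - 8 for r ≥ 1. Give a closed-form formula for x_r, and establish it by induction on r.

x_r = 3·5^(r - 1) + 2

Computing the first terms: x_1 = 5, x_2 = 17, x_3 = 77. This suggests x_r = 3·5^(r - 1) + 2.
Base case (r = 1): the formula gives 5 = 5 = x_1.
Inductive step: assume the claim holds for r = i, so x_i = 3·5^(i - 1) + 2.
Then x_{i+1} = 5·x_i - 8 = 5·(3·5^(i - 1) + 2) - 8 = 3·5^i + 2 = 3·5^((i+1) - 1) + 2,
which is the claimed formula at r = i+1.
By induction, the statement is established for all r ≥ 1.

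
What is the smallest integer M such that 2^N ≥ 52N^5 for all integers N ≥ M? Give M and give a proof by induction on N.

M = 31

At N = 30: 1073741824 < 1263600000, so the inequality fails and M ≥ 31. We prove 2^N ≥ 52N^5 for all N ≥ 31.
For the base case N = 31: 2^N = 2147483648 and 52N^5 = 1488715852, so 2147483648 ≥ 1488715852.
Suppose the result is true for N = j, so 2^j ≥ 52j^5.
Then 2^(j + 1) = 2·(2^j) ≥ 2·(52j^5).
Also, for j ≥ 31 we have 2·(52j^5) ≥ 52(j+1)^5, since 2 ≥ (1 + 1/j)^5 for all j ≥ 31.
Combining, 2^(j + 1) ≥ 52(j+1)^5.
This completes the induction.
Hence the smallest such M is 31.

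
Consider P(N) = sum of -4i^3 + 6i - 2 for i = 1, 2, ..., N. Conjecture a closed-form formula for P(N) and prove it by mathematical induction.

P(N) = -N(N - 1)(N^2 + 3N + 1)

We claim P(N) = -N(N - 1)(N^2 + 3N + 1) for all N ≥ 1.
Base step (N = 1): P(1) = 0, and the closed form gives 0. They agree.
Suppose the result is true for N = i, so P(i) = i(-i^3 - 2i^2 + 2i + 1).
Then P(i+1) = P(i) + (6i - 4(i + 1)^3 + 4) = (i(-i^3 - 2i^2 + 2i + 1)) + (6i - 4(i + 1)^3 + 4).
Simplifying, P(i+1) = -i(i + 1)(i^2 + 5i + 5) = -(i+1)((i+1) - 1)((i+1)^2 + 3(i+1) + 1),
which is the closed form with N = i+1.
By the principle of mathematical induction, the result holds for all N ≥ 1.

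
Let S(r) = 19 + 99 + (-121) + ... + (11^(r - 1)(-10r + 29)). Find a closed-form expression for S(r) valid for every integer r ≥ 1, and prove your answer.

We claim S(r) = 11^r(-r + 3) - 3 for all r ≥ 1.
When r = 1: S(1) = 19, and the closed form gives 19. They agree.
Inductive step: suppose the statement holds for some j ≥ 1, so S(j) = 11^j(-j + 3) - 3.
Then S(j+1) = S(j) + (11^j(-10j + 19)) = (11^j(-j + 3) - 3) + (11^j(-10j + 19)).
Simplifying, S(j+1) = -11·11^j·j + 22·11^j - 3 = 11^(j+1)(-(j+1) + 3) - 3,
which is the closed form with r = j+1.
Hence, by induction on r, the claim holds for every r ≥ 1.

S(r) = 11^r(-r + 3) - 3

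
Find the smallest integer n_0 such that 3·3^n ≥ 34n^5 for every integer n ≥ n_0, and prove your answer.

At n = 14: 14348907 < 18286016, so the inequality fails and n_0 ≥ 15. We prove 3·3^n ≥ 34n^5 for all n ≥ 15.
Base step (n = 15): 3·3^n = 43046721 and 34n^5 = 25818750, so 43046721 ≥ 25818750.
For the inductive step, assume it holds for an arbitrary k ≥ 15, so 3·3^k ≥ 34k^5.
Then 3·3^(k + 1) = 3·(3·3^k) ≥ 3·(34k^5).
Also, for k ≥ 15 we have 3·(34k^5) ≥ 34(k+1)^5, since 3 ≥ (1 + 1/k)^5 for all k ≥ 15.
Combining, 3·3^(k + 1) ≥ 34(k+1)^5.
Hence, by induction on n, the claim holds for every n ≥ 15.
Hence the smallest such n_0 is 15.

n_0 = 15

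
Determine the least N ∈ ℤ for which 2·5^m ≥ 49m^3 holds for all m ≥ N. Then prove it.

At m = 4: 1250 < 3136, so the inequality fails and N ≥ 5. We prove 2·5^m ≥ 49m^3 for all m ≥ 5.
When m = 5: 2·5^m = 6250 and 49m^3 = 6125, so 6250 ≥ 6125.
For the inductive step, assume it holds for an arbitrary j ≥ 5, so 2·5^j ≥ 49j^3.
Then 2·5^(j + 1) = 5·(2·5^j) ≥ 5·(49j^3).
Also, for j ≥ 5 we have 5·(49j^3) ≥ 49(j+1)^3, since 5 ≥ (1 + 1/j)^3 for all j ≥ 5.
Combining, 2·5^(j + 1) ≥ 49(j+1)^3.
By the principle of mathematical induction, the result holds for all m ≥ 5.
Hence the smallest such N is 5.

N = 5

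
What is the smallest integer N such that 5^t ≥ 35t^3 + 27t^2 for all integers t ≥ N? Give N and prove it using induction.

At t = 5: 3125 < 5050, so the inequality fails and N ≥ 6. We prove 5^t ≥ 35t^3 + 27t^2 for all t ≥ 6.
Base case (t = 6): 5^t = 15625 and 35t^3 + 27t^2 = 8532, so 15625 ≥ 8532.
Suppose the result is true for t = m, so 5^m ≥ 35m^3 + 27m^2.
Then 5^(m + 1) = 5·(5^m) ≥ 5·(35m^3 + 27m^2).
Also, for m ≥ 6 we have 5·(35m^3 + 27m^2) ≥ 35(m+1)^3 + 27(m+1)^2, since 5·(35m^3 + 27m^2) − (35(m+1)^3 + 27(m+1)^2) = 140m^3 + 3m^2 - 159m - 62, which is nonnegative for all m ≥ 6.
Combining, 5^(m + 1) ≥ 35(m+1)^3 + 27(m+1)^2.
By induction, the statement is established for all t ≥ 6.
Hence the smallest such N is 6.

N = 6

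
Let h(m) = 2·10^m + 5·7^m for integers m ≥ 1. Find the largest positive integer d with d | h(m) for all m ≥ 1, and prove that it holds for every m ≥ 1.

Computing the first values: h(1) = 55 and h(2) = 445; gcd(55, 445) = 5, so d ≤ 5.
We prove 5 | 2·10^m + 5·7^m for all m ≥ 1 by induction on m.
For the base case m = 1: h(1) = 55 = 5·(11), so 5 | h(1).
Inductive step: assume the claim holds for m = j, i.e. 5 | h(j). Then
h(j+1) − 10·h(j) = (2·10^(j+1) + 5·7^(j+1)) − 10·(2·10^j + 5·7^j) = (5)·7^j·(7 − 10) = (-15)·7^j. Since 5 | h(j) by the inductive hypothesis, 5 | 10·h(j); and 5 | -15 since -15 = 5·-3. Therefore 5 | h(j+1).
By induction, the statement is established for all m ≥ 1.
Therefore the largest such d is 5.

d = 5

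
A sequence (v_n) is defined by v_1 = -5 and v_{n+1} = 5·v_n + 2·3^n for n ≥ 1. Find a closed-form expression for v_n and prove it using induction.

v_n = -3^n - 2·5^(n - 1)

Computing the first terms: v_1 = -5, v_2 = -19, v_3 = -77. This suggests v_n = -3^n - 2·5^(n - 1).
For the base case n = 1: the formula gives -5 = -5 = v_1.
Inductive step: assume the claim holds for n = i, so v_i = -3^i - 2·5^(i - 1).
Then v_{i+1} = 5·v_i + 2·3^i = 5·(-3^i - 2·5^(i - 1)) + 2·3^i = -3^(i + 1) - 2·5^i = -3^(i+1) - 2·5^((i+1) - 1),
which is the claimed formula at n = i+1.
By the principle of mathematical induction, the result holds for all n ≥ 1.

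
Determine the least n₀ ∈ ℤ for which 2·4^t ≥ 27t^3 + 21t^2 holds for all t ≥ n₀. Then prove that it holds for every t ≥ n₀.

At t = 5: 2048 < 3900, so the inequality fails and n₀ ≥ 6. We prove 2·4^t ≥ 27t^3 + 21t^2 for all t ≥ 6.
When t = 6: 2·4^t = 8192 and 27t^3 + 21t^2 = 6588, so 8192 ≥ 6588.
Suppose the result is true for t = m, so 2·4^m ≥ 27m^3 + 21m^2.
Then 2·4^(m + 1) = 4·(2·4^m) ≥ 4·(27m^3 + 21m^2).
Also, for m ≥ 6 we have 4·(27m^3 + 21m^2) ≥ 27(m+1)^3 + 21(m+1)^2, since 4·(27m^3 + 21m^2) − (27(m+1)^3 + 21(m+1)^2) = 81m^3 - 18m^2 - 123m - 48, which is nonnegative for all m ≥ 6.
Combining, 2·4^(m + 1) ≥ 27(m+1)^3 + 21(m+1)^2.
This completes the induction.
Hence the smallest such n₀ is 6.

n₀ = 6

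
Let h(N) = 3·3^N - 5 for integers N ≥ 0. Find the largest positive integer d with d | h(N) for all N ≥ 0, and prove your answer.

d = 2

Computing the first values: h(0) = -2 and h(1) = 4; gcd(-2, 4) = 2, so d ≤ 2.
We prove 2 | 3·3^N - 5 for all N ≥ 0 by induction on N.
When N = 0: h(0) = -2 = 2·(-1), so 2 | h(0).
Inductive step: assume the claim holds for N = k, i.e. 2 | h(k). Then
h(k+1) = 3·3^(k+1) - 5 = 3·(3·3^k - 5) + 10 = 3·h(k) + 10. The first term is divisible by 2 by the inductive hypothesis, and 10 is divisible by 2. Hence 2 | h(k+1).
Hence, by induction on N, the claim holds for every N ≥ 0.
Therefore the largest such d is 2.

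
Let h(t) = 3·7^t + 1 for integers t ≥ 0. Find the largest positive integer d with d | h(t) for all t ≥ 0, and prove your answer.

d = 2

Computing the first values: h(0) = 4 and h(1) = 22; gcd(4, 22) = 2, so d ≤ 2.
We prove 2 | 3·7^t + 1 for all t ≥ 0 by induction on t.
Base step (t = 0): h(0) = 4 = 2·(2), so 2 | h(0).
Inductive step: suppose the statement holds for some r ≥ 0, i.e. 2 | h(r). Then
h(r+1) = 3·7^(r+1) + 1 = 7·(3·7^r + 1) - 6 = 7·h(r) - 6. The first term is divisible by 2 by the inductive hypothesis, and -6 is divisible by 2. Hence 2 | h(r+1).
Hence, by induction on t, the claim holds for every t ≥ 0.
Therefore the largest such d is 2.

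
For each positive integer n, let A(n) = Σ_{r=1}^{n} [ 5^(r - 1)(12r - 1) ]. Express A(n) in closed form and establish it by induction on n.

A(n) = 5^n(3n - 1) + 1

We claim A(n) = 5^n(3n - 1) + 1 for all n ≥ 1.
Base step (n = 1): A(1) = 11, and the closed form gives 11. They agree.
Suppose the result is true for n = r, so A(r) = 5^r(3r - 1) + 1.
Then A(r+1) = A(r) + (5^r(12r + 11)) = (5^r(3r - 1) + 1) + (5^r(12r + 11)).
Simplifying, A(r+1) = 15·5^r·r + 10·5^r + 1 = 5^(r+1)(3(r+1) - 1) + 1,
which is the closed form with n = r+1.
By the principle of mathematical induction, the result holds for all n ≥ 1.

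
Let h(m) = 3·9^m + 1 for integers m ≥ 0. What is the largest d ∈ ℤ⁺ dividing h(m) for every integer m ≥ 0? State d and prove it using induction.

d = 4

Computing the first values: h(0) = 4 and h(1) = 28; gcd(4, 28) = 4, so d ≤ 4.
We prove 4 | 3·9^m + 1 for all m ≥ 0 by induction on m.
Base case (m = 0): h(0) = 4 = 4·(1), so 4 | h(0).
Inductive step: assume the claim holds for m = p, i.e. 4 | h(p). Then
h(p+1) = 3·9^(p+1) + 1 = 9·(3·9^p + 1) - 8 = 9·h(p) - 8. The first term is divisible by 4 by the inductive hypothesis, and -8 is divisible by 4. Hence 4 | h(p+1).
This completes the induction.
Therefore the largest such d is 4.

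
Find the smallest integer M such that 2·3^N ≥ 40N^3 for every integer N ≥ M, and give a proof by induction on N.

At N = 8: 13122 < 20480, so the inequality fails and M ≥ 9. We prove 2·3^N ≥ 40N^3 for all N ≥ 9.
When N = 9: 2·3^N = 39366 and 40N^3 = 29160, so 39366 ≥ 29160.
Inductive step: suppose the statement holds for some j ≥ 9, so 2·3^j ≥ 40j^3.
Then 2·3^(j + 1) = 3·(2·3^j) ≥ 3·(40j^3).
Also, for j ≥ 9 we have 3·(40j^3) ≥ 40(j+1)^3, since 3 ≥ (1 + 1/j)^3 for all j ≥ 9.
Combining, 2·3^(j + 1) ≥ 40(j+1)^3.
By induction, the statement is established for all N ≥ 9.
Hence the smallest such M is 9.

M = 9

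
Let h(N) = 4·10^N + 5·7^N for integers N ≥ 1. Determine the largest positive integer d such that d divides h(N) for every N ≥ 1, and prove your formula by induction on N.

d = 15

Computing the first values: h(1) = 75 and h(2) = 645; gcd(75, 645) = 15, so d ≤ 15.
We prove 15 | 4·10^N + 5·7^N for all N ≥ 1 by induction on N.
For the base case N = 1: h(1) = 75 = 15·(5), so 15 | h(1).
For the inductive step, assume it holds for an arbitrary m ≥ 1, i.e. 15 | h(m). Then
h(m+1) − 10·h(m) = (4·10^(m+1) + 5·7^(m+1)) − 10·(4·10^m + 5·7^m) = (5)·7^m·(7 − 10) = (-15)·7^m. Since 15 | h(m) by the inductive hypothesis, 15 | 10·h(m); and 15 | -15 since -15 = 15·-1. Therefore 15 | h(m+1).
This completes the induction.
Therefore the largest such d is 15.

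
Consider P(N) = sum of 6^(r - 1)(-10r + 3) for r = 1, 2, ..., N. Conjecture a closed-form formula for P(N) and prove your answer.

P(N) = 6^N(-2N + 1) - 1

We claim P(N) = 6^N(-2N + 1) - 1 for all N ≥ 1.
When N = 1: P(1) = -7, and the closed form gives -7. They agree.
For the inductive step, assume it holds for an arbitrary r ≥ 1, so P(r) = 6^r(-2r + 1) - 1.
Then P(r+1) = P(r) + (6^r(-10r - 7)) = (6^r(-2r + 1) - 1) + (6^r(-10r - 7)).
Simplifying, P(r+1) = -12·6^r·r - 6·6^r - 1 = 6^(r+1)(-2(r+1) + 1) - 1,
which is the closed form with N = r+1.
By the principle of mathematical induction, the result holds for all N ≥ 1.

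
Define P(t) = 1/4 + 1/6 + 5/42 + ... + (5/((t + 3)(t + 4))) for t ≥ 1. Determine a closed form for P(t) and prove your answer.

We claim P(t) = 5t/(4(t + 4)) for all t ≥ 1.
For the base case t = 1: P(1) = 1/4, and the closed form gives 1/4. They agree.
Inductive step: suppose the statement holds for some k ≥ 1, so P(k) = 5k/(4(k + 4)).
Then P(k+1) = P(k) + (5/((k + 4)(k + 5))) = (5k/(4(k + 4))) + (5/((k + 4)(k + 5))).
Simplifying, P(k+1) = 5(k + 1)/(4(k + 5)) = 5(k+1)/(4((k+1) + 4)),
which is the closed form with t = k+1.
By induction, the statement is established for all t ≥ 1.

P(t) = 5t/(4(t + 4))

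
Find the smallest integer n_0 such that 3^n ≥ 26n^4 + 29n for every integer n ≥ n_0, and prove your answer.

At n = 12: 531441 < 539484, so the inequality fails and n_0 ≥ 13. We prove 3^n ≥ 26n^4 + 29n for all n ≥ 13.
When n = 13: 3^n = 1594323 and 26n^4 + 29n = 742963, so 1594323 ≥ 742963.
For the inductive step, assume it holds for an arbitrary m ≥ 13, so 3^m ≥ 26m^4 + 29m.
Then 3^(m + 1) = 3·(3^m) ≥ 3·(26m^4 + 29m).
Also, for m ≥ 13 we have 3·(26m^4 + 29m) ≥ 26(m+1)^4 + 29(m+1), since 3·(26m^4 + 29m) − (26(m+1)^4 + 29(m+1)) = 52m^4 - 104m^3 - 156m^2 - 46m - 55, which is nonnegative for all m ≥ 13.
Combining, 3^(m + 1) ≥ 26(m+1)^4 + 29(m+1).
By the principle of mathematical induction, the result holds for all n ≥ 13.
Hence the smallest such n_0 is 13.

n_0 = 13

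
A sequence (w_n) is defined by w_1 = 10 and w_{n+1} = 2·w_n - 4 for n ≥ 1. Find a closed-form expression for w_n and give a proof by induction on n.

w_n = 3·2^n + 4

Computing the first terms: w_1 = 10, w_2 = 16, w_3 = 28. This suggests w_n = 3·2^n + 4.
For the base case n = 1: the formula gives 10 = 10 = w_1.
For the inductive step, assume it holds for an arbitrary r ≥ 1, so w_r = 3·2^r + 4.
Then w_{r+1} = 2·w_r - 4 = 2·(3·2^r + 4) - 4 = 3·2^(r + 1) + 4,
which is the claimed formula at n = r+1.
By the principle of mathematical induction, the result holds for all n ≥ 1.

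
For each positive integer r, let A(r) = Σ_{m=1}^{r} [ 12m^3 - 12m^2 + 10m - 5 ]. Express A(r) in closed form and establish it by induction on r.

We claim A(r) = r(3r^3 + 2r^2 + 2r - 2) for all r ≥ 1.
For the base case r = 1: A(1) = 5, and the closed form gives 5. They agree.
Inductive step: suppose the statement holds for some m ≥ 1, so A(m) = m(3m^3 + 2m^2 + 2m - 2).
Then A(m+1) = A(m) + (12m^3 + 24m^2 + 22m + 5) = (m(3m^3 + 2m^2 + 2m - 2)) + (12m^3 + 24m^2 + 22m + 5).
Simplifying, A(m+1) = (m + 1)(3m^3 + 11m^2 + 15m + 5) = (m+1)(3(m+1)^3 + 2(m+1)^2 + 2(m+1) - 2),
which is the closed form with r = m+1.
This completes the induction.

A(r) = r(3r^3 + 2r^2 + 2r - 2)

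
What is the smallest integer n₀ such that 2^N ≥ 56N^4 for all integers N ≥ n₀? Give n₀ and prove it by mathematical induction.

n₀ = 25

At N = 24: 16777216 < 18579456, so the inequality fails and n₀ ≥ 25. We prove 2^N ≥ 56N^4 for all N ≥ 25.
When N = 25: 2^N = 33554432 and 56N^4 = 21875000, so 33554432 ≥ 21875000.
Suppose the result is true for N = r, so 2^r ≥ 56r^4.
Then 2^(r + 1) = 2·(2^r) ≥ 2·(56r^4).
Also, for r ≥ 25 we have 2·(56r^4) ≥ 56(r+1)^4, since 2 ≥ (1 + 1/r)^4 for all r ≥ 25.
Combining, 2^(r + 1) ≥ 56(r+1)^4.
This completes the induction.
Hence the smallest such n₀ is 25.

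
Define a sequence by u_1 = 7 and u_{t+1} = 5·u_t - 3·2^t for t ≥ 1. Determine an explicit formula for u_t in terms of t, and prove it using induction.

u_t = 2^t + 5^t

Computing the first terms: u_1 = 7, u_2 = 29, u_3 = 133. This suggests u_t = 2^t + 5^t.
Base step (t = 1): the formula gives 7 = 7 = u_1.
Suppose the result is true for t = r, so u_r = 2^r + 5^r.
Then u_{r+1} = 5·u_r - 3·2^r = 5·(2^r + 5^r) - 3·2^r = 2^(r + 1) + 5^(r + 1),
which is the claimed formula at t = r+1.
This completes the induction.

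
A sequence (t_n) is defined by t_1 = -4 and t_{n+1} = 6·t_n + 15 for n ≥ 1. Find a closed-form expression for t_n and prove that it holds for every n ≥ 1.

Computing the first terms: t_1 = -4, t_2 = -9, t_3 = -39. This suggests t_n = -6^(n - 1) - 3.
Base step (n = 1): the formula gives -4 = -4 = t_1.
For the inductive step, assume it holds for an arbitrary i ≥ 1, so t_i = -6^(i - 1) - 3.
Then t_{i+1} = 6·t_i + 15 = 6·(-6^(i - 1) - 3) + 15 = -6^i - 3 = -6^((i+1) - 1) - 3,
which is the claimed formula at n = i+1.
By the principle of mathematical induction, the result holds for all n ≥ 1.

t_n = -6^(n - 1) - 3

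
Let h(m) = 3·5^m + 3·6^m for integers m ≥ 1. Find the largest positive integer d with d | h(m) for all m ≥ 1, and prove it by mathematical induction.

Computing the first values: h(1) = 33 and h(2) = 183; gcd(33, 183) = 3, so d ≤ 3.
We prove 3 | 3·5^m + 3·6^m for all m ≥ 1 by induction on m.
Base step (m = 1): h(1) = 33 = 3·(11), so 3 | h(1).
Suppose the result is true for m = i, i.e. 3 | h(i). Then
h(i+1) − 6·h(i) = (3·5^(i+1) + 3·6^(i+1)) − 6·(3·5^i + 3·6^i) = (3)·5^i·(5 − 6) = (-3)·5^i. Since 3 | h(i) by the inductive hypothesis, 3 | 6·h(i); and 3 | -3 since -3 = 3·-1. Therefore 3 | h(i+1).
By the principle of mathematical induction, the result holds for all m ≥ 1.
Therefore the largest such d is 3.

d = 3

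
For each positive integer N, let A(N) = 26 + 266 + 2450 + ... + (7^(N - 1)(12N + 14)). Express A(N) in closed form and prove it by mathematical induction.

We claim A(N) = 2·7^N(N + 1) - 2 for all N ≥ 1.
Base case (N = 1): A(1) = 26, and the closed form gives 26. They agree.
For the inductive step, assume it holds for an arbitrary k ≥ 1, so A(k) = 2·7^k(k + 1) - 2.
Then A(k+1) = A(k) + (7^k(12k + 26)) = (2·7^k(k + 1) - 2) + (7^k(12k + 26)).
Simplifying, A(k+1) = 14·7^k·k + 28·7^k - 2 = 2·7^(k+1)((k+1) + 1) - 2,
which is the closed form with N = k+1.
By the principle of mathematical induction, the result holds for all N ≥ 1.

A(N) = 2·7^N(N + 1) - 2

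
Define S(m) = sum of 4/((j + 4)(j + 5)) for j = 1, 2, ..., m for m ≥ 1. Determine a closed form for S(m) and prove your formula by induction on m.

We claim S(m) = 4m/(5(m + 5)) for all m ≥ 1.
Base step (m = 1): S(1) = 2/15, and the closed form gives 2/15. They agree.
For the inductive step, assume it holds for an arbitrary j ≥ 1, so S(j) = 4j/(5(j + 5)).
Then S(j+1) = S(j) + (4/((j + 5)(j + 6))) = (4j/(5(j + 5))) + (4/((j + 5)(j + 6))).
Simplifying, S(j+1) = 4(j + 1)/(5(j + 6)) = 4(j+1)/(5((j+1) + 5)),
which is the closed form with m = j+1.
Hence, by induction on m, the claim holds for every m ≥ 1.

S(m) = 4m/(5(m + 5))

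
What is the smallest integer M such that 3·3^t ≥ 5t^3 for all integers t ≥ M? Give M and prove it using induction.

At t = 4: 243 < 320, so the inequality fails and M ≥ 5. We prove 3·3^t ≥ 5t^3 for all t ≥ 5.
For the base case t = 5: 3·3^t = 729 and 5t^3 = 625, so 729 ≥ 625.
For the inductive step, assume it holds for an arbitrary r ≥ 5, so 3·3^r ≥ 5r^3.
Then 3·3^(r + 1) = 3·(3·3^r) ≥ 3·(5r^3).
Also, for r ≥ 5 we have 3·(5r^3) ≥ 5(r+1)^3, since 3 ≥ (1 + 1/r)^3 for all r ≥ 5.
Combining, 3·3^(r + 1) ≥ 5(r+1)^3.
By the principle of mathematical induction, the result holds for all t ≥ 5.
Hence the smallest such M is 5.

M = 5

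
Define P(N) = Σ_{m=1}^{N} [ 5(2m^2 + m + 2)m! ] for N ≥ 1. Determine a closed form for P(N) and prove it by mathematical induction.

P(N) = (10N + 5)(N + 1)! - 5

We claim P(N) = (10N + 5)(N + 1)! - 5 for all N ≥ 1.
Base case (N = 1): P(1) = 25, and the closed form gives 25. They agree.
Inductive step: assume the claim holds for N = m, so P(m) = (10m + 5)(m + 1)! - 5.
Then P(m+1) = P(m) + (5(2m^2 + 5m + 5)(m + 1)!) = ((10m + 5)(m + 1)! - 5) + (5(2m^2 + 5m + 5)(m + 1)!).
Simplifying, P(m+1) = (10(m+1) + 5)((m+1) + 1)! - 5,
which is the closed form with N = m+1.
Hence, by induction on N, the claim holds for every N ≥ 1.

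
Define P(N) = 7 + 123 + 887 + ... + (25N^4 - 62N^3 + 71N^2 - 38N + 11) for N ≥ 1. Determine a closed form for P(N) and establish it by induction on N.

P(N) = N(5N^4 - 3N^3 + N^2 + N + 3)

We claim P(N) = N(5N^4 - 3N^3 + N^2 + N + 3) for all N ≥ 1.
When N = 1: P(1) = 7, and the closed form gives 7. They agree.
For the inductive step, assume it holds for an arbitrary r ≥ 1, so P(r) = r(5r^4 - 3r^3 + r^2 + r + 3).
Then P(r+1) = P(r) + (25r^4 + 38r^3 + 35r^2 + 18r + 7) = (r(5r^4 - 3r^3 + r^2 + r + 3)) + (25r^4 + 38r^3 + 35r^2 + 18r + 7).
Simplifying, P(r+1) = (r + 1)(5r^4 + 17r^3 + 22r^2 + 14r + 7) = (r+1)(5(r+1)^4 - 3(r+1)^3 + (r+1)^2 + (r+1) + 3),
which is the closed form with N = r+1.
By induction, the statement is established for all N ≥ 1.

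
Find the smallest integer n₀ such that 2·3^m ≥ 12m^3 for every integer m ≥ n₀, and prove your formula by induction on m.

n₀ = 7

At m = 6: 1458 < 2592, so the inequality fails and n₀ ≥ 7. We prove 2·3^m ≥ 12m^3 for all m ≥ 7.
Base step (m = 7): 2·3^m = 4374 and 12m^3 = 4116, so 4374 ≥ 4116.
Inductive step: assume the claim holds for m = i, so 2·3^i ≥ 12i^3.
Then 2·3^(i + 1) = 3·(2·3^i) ≥ 3·(12i^3).
Also, for i ≥ 7 we have 3·(12i^3) ≥ 12(i+1)^3, since 3 ≥ (1 + 1/i)^3 for all i ≥ 7.
Combining, 2·3^(i + 1) ≥ 12(i+1)^3.
Hence, by induction on m, the claim holds for every m ≥ 7.
Hence the smallest such n₀ is 7.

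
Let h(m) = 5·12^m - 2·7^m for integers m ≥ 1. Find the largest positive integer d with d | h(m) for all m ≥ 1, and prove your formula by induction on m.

Computing the first values: h(1) = 46 and h(2) = 622; gcd(46, 622) = 2, so d ≤ 2.
We prove 2 | 5·12^m - 2·7^m for all m ≥ 1 by induction on m.
For the base case m = 1: h(1) = 46 = 2·(23), so 2 | h(1).
Inductive step: suppose the statement holds for some k ≥ 1, i.e. 2 | h(k). Then
h(k+1) − 12·h(k) = (5·12^(k+1) - 2·7^(k+1)) − 12·(5·12^k - 2·7^k) = (-2)·7^k·(7 − 12) = (10)·7^k. Since 2 | h(k) by the inductive hypothesis, 2 | 12·h(k); and 2 | 10 since 10 = 2·5. Therefore 2 | h(k+1).
Hence, by induction on m, the claim holds for every m ≥ 1.
Therefore the largest such d is 2.

d = 2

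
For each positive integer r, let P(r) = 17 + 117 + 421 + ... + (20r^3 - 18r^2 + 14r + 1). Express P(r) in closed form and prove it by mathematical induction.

We claim P(r) = r(5r^3 + 4r^2 + 3r + 5) for all r ≥ 1.
For the base case r = 1: P(1) = 17, and the closed form gives 17. They agree.
For the inductive step, assume it holds for an arbitrary m ≥ 1, so P(m) = m(5m^3 + 4m^2 + 3m + 5).
Then P(m+1) = P(m) + (20m^3 + 42m^2 + 38m + 17) = (m(5m^3 + 4m^2 + 3m + 5)) + (20m^3 + 42m^2 + 38m + 17).
Simplifying, P(m+1) = (m + 1)(5m^3 + 19m^2 + 26m + 17) = (m+1)(5(m+1)^3 + 4(m+1)^2 + 3(m+1) + 5),
which is the closed form with r = m+1.
By the principle of mathematical induction, the result holds for all r ≥ 1.

P(r) = r(5r^3 + 4r^2 + 3r + 5)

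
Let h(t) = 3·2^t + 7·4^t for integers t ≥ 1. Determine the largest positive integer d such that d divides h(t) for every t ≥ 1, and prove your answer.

Computing the first values: h(1) = 34 and h(2) = 124; gcd(34, 124) = 2, so d ≤ 2.
We prove 2 | 3·2^t + 7·4^t for all t ≥ 1 by induction on t.
Base case (t = 1): h(1) = 34 = 2·(17), so 2 | h(1).
Inductive step: suppose the statement holds for some r ≥ 1, i.e. 2 | h(r). Then
h(r+1) − 4·h(r) = (3·2^(r+1) + 7·4^(r+1)) − 4·(3·2^r + 7·4^r) = (3)·2^r·(2 − 4) = (-6)·2^r. Since 2 | h(r) by the inductive hypothesis, 2 | 4·h(r); and 2 | -6 since -6 = 2·-3. Therefore 2 | h(r+1).
This completes the induction.
Therefore the largest such d is 2.

d = 2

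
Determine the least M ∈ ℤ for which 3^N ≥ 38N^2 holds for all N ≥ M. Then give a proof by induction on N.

At N = 6: 729 < 1368, so the inequality fails and M ≥ 7. We prove 3^N ≥ 38N^2 for all N ≥ 7.
When N = 7: 3^N = 2187 and 38N^2 = 1862, so 2187 ≥ 1862.
Inductive step: suppose the statement holds for some j ≥ 7, so 3^j ≥ 38j^2.
Then 3^(j + 1) = 3·(3^j) ≥ 3·(38j^2).
Also, for j ≥ 7 we have 3·(38j^2) ≥ 38(j+1)^2, since 3 ≥ (1 + 1/j)^2 for all j ≥ 7.
Combining, 3^(j + 1) ≥ 38(j+1)^2.
By induction, the statement is established for all N ≥ 7.
Hence the smallest such M is 7.

M = 7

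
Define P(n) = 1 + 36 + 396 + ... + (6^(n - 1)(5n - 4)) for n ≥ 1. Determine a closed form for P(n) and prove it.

We claim P(n) = 6^n(n - 1) + 1 for all n ≥ 1.
When n = 1: P(1) = 1, and the closed form gives 1. They agree.
Inductive step: suppose the statement holds for some k ≥ 1, so P(k) = 6^k(k - 1) + 1.
Then P(k+1) = P(k) + (6^k(5k + 1)) = (6^k(k - 1) + 1) + (6^k(5k + 1)).
Simplifying, P(k+1) = 6^(k + 1)k + 1 = 6^(k+1)((k+1) - 1) + 1,
which is the closed form with n = k+1.
By the principle of mathematical induction, the result holds for all n ≥ 1.

P(n) = 6^n(n - 1) + 1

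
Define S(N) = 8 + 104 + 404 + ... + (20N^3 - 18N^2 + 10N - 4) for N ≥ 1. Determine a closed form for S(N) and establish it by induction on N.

We claim S(N) = N(5N^3 + 4N^2 + N - 2) for all N ≥ 1.
Base step (N = 1): S(1) = 8, and the closed form gives 8. They agree.
Inductive step: suppose the statement holds for some i ≥ 1, so S(i) = i(5i^3 + 4i^2 + i - 2).
Then S(i+1) = S(i) + (20i^3 + 42i^2 + 34i + 8) = (i(5i^3 + 4i^2 + i - 2)) + (20i^3 + 42i^2 + 34i + 8).
Simplifying, S(i+1) = (i + 1)(5i^3 + 19i^2 + 24i + 8) = (i+1)(5(i+1)^3 + 4(i+1)^2 + (i+1) - 2),
which is the closed form with N = i+1.
This completes the induction.

S(N) = N(5N^3 + 4N^2 + N - 2)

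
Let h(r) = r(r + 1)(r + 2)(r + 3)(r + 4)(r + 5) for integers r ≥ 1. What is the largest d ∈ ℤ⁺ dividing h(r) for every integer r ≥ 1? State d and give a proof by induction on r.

d = 720

Computing the first values: h(1) = 720 and h(2) = 5040; gcd(720, 5040) = 720, so d ≤ 720.
We prove 720 | r(r + 1)(r + 2)(r + 3)(r + 4)(r + 5) for all r ≥ 1 by induction on r.
For the base case r = 1: h(1) = 720 = 720·(1), so 720 | h(1).
Suppose the result is true for r = m, i.e. 720 | h(m). Then
h(m+1) − h(m) = (m+1)·(m+2)·(m+3)·(m+4)·(m+5)·(m+6) − m·(m+1)·(m+2)·(m+3)·(m+4)·(m+5) = (m+1)·(m+2)·(m+3)·(m+4)·(m+5)·[(m+6) − m] = 6·(m+1)·(m+2)·(m+3)·(m+4)·(m+5). The product of 5 consecutive integers is divisible by (5)! = 120, so h(m+1) − h(m) is divisible by 6·120 = 720. By the inductive hypothesis 720 | h(m), hence 720 | h(m+1).
By the principle of mathematical induction, the result holds for all r ≥ 1.
Therefore the largest such d is 720.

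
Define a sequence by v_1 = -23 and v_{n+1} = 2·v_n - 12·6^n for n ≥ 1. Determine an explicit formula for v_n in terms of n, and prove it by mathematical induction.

Computing the first terms: v_1 = -23, v_2 = -118, v_3 = -668. This suggests v_n = -5·2^(n - 1) - 3·6^n.
For the base case n = 1: the formula gives -23 = -23 = v_1.
Inductive step: assume the claim holds for n = p, so v_p = -5·2^(p - 1) - 3·6^p.
Then v_{p+1} = 2·v_p - 12·6^p = 2·(-5·2^(p - 1) - 3·6^p) - 12·6^p = -5·2^p - 3·6^(p + 1) = -5·2^((p+1) - 1) - 3·6^(p+1),
which is the claimed formula at n = p+1.
Hence, by induction on n, the claim holds for every n ≥ 1.

v_n = -5·2^(n - 1) - 3·6^n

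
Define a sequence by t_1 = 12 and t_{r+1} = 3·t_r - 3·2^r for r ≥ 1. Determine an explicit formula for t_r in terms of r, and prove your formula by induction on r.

Computing the first terms: t_1 = 12, t_2 = 30, t_3 = 78. This suggests t_r = 3·2^r + 2·3^r.
Base case (r = 1): the formula gives 12 = 12 = t_1.
Inductive step: assume the claim holds for r = k, so t_k = 3·2^k + 2·3^k.
Then t_{k+1} = 3·t_k - 3·2^k = 3·(3·2^k + 2·3^k) - 3·2^k = 3·2^(k + 1) + 2·3^(k + 1),
which is the claimed formula at r = k+1.
Hence, by induction on r, the claim holds for every r ≥ 1.

t_r = 3·2^r + 2·3^r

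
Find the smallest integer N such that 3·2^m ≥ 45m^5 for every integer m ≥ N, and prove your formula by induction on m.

At m = 27: 402653184 < 645700815, so the inequality fails and N ≥ 28. We prove 3·2^m ≥ 45m^5 for all m ≥ 28.
Base step (m = 28): 3·2^m = 805306368 and 45m^5 = 774466560, so 805306368 ≥ 774466560.
Inductive step: assume the claim holds for m = i, so 3·2^i ≥ 45i^5.
Then 3·2^(i + 1) = 2·(3·2^i) ≥ 2·(45i^5).
Also, for i ≥ 28 we have 2·(45i^5) ≥ 45(i+1)^5, since 2 ≥ (1 + 1/i)^5 for all i ≥ 28.
Combining, 3·2^(i + 1) ≥ 45(i+1)^5.
Hence, by induction on m, the claim holds for every m ≥ 28.
Hence the smallest such N is 28.

N = 28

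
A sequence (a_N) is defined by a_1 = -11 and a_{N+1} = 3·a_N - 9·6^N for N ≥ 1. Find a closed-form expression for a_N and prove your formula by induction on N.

a_N = 7·3^(N - 1) - 3·6^N

Computing the first terms: a_1 = -11, a_2 = -87, a_3 = -585. This suggests a_N = 7·3^(N - 1) - 3·6^N.
For the base case N = 1: the formula gives -11 = -11 = a_1.
Suppose the result is true for N = p, so a_p = 7·3^(p - 1) - 3·6^p.
Then a_{p+1} = 3·a_p - 9·6^p = 3·(7·3^(p - 1) - 3·6^p) - 9·6^p = 7·3^p - 3·6^(p + 1) = 7·3^((p+1) - 1) - 3·6^(p+1),
which is the claimed formula at N = p+1.
By induction, the statement is established for all N ≥ 1.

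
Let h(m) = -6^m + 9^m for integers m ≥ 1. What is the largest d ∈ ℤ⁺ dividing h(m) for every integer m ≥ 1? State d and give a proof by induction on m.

Computing the first values: h(1) = 3 and h(2) = 45; gcd(3, 45) = 3, so d ≤ 3.
We prove 3 | -6^m + 9^m for all m ≥ 1 by induction on m.
When m = 1: h(1) = 3 = 3·(1), so 3 | h(1).
Inductive step: suppose the statement holds for some j ≥ 1, i.e. 3 | h(j). Then
9^{j+1} − 6^{j+1} = 9·9^j − 6·6^j = 9·(9^j − 6^j) + (3)·6^j. The first term is divisible by 3 by the inductive hypothesis, and the second term (3)·6^j is divisible by 3 since 3 | 3. Hence 3 | h(j+1).
By induction, the statement is established for all m ≥ 1.
Therefore the largest such d is 3.

d = 3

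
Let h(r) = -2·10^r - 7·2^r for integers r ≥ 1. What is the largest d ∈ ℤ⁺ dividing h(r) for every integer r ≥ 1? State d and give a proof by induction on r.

d = 2

Computing the first values: h(1) = -34 and h(2) = -228; gcd(-34, -228) = 2, so d ≤ 2.
We prove 2 | -2·10^r - 7·2^r for all r ≥ 1 by induction on r.
When r = 1: h(1) = -34 = 2·(-17), so 2 | h(1).
Inductive step: assume the claim holds for r = m, i.e. 2 | h(m). Then
h(m+1) − 10·h(m) = (-2·10^(m+1) - 7·2^(m+1)) − 10·(-2·10^m - 7·2^m) = (-7)·2^m·(2 − 10) = (56)·2^m. Since 2 | h(m) by the inductive hypothesis, 2 | 10·h(m); and 2 | 56 since 56 = 2·28. Therefore 2 | h(m+1).
This completes the induction.
Therefore the largest such d is 2.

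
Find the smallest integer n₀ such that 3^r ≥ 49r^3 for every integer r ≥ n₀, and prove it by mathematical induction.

At r = 9: 19683 < 35721, so the inequality fails and n₀ ≥ 10. We prove 3^r ≥ 49r^3 for all r ≥ 10.
For the base case r = 10: 3^r = 59049 and 49r^3 = 49000, so 59049 ≥ 49000.
Inductive step: suppose the statement holds for some m ≥ 10, so 3^m ≥ 49m^3.
Then 3^(m + 1) = 3·(3^m) ≥ 3·(49m^3).
Also, for m ≥ 10 we have 3·(49m^3) ≥ 49(m+1)^3, since 3 ≥ (1 + 1/m)^3 for all m ≥ 10.
Combining, 3^(m + 1) ≥ 49(m+1)^3.
By the principle of mathematical induction, the result holds for all r ≥ 10.
Hence the smallest such n₀ is 10.

n₀ = 10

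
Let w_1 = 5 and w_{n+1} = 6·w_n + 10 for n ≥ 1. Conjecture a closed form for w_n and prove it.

w_n = 7·6^(n - 1) - 2

Computing the first terms: w_1 = 5, w_2 = 40, w_3 = 250. This suggests w_n = 7·6^(n - 1) - 2.
For the base case n = 1: the formula gives 5 = 5 = w_1.
Suppose the result is true for n = i, so w_i = 7·6^(i - 1) - 2.
Then w_{i+1} = 6·w_i + 10 = 6·(7·6^(i - 1) - 2) + 10 = 7·6^i - 2 = 7·6^((i+1) - 1) - 2,
which is the claimed formula at n = i+1.
Hence, by induction on n, the claim holds for every n ≥ 1.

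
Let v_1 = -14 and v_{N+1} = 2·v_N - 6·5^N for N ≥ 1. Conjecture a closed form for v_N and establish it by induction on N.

v_N = -2^(N + 1) - 2·5^N

Computing the first terms: v_1 = -14, v_2 = -58, v_3 = -266. This suggests v_N = -2^(N + 1) - 2·5^N.
Base step (N = 1): the formula gives -14 = -14 = v_1.
Suppose the result is true for N = j, so v_j = -2^(j + 1) - 2·5^j.
Then v_{j+1} = 2·v_j - 6·5^j = 2·(-2^(j + 1) - 2·5^j) - 6·5^j = -2^(j + 2) - 2·5^(j + 1) = -2^((j+1) + 1) - 2·5^(j+1),
which is the claimed formula at N = j+1.
By the principle of mathematical induction, the result holds for all N ≥ 1.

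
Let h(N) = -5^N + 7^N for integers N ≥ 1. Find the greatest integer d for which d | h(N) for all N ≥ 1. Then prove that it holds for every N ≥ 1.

d = 2

Computing the first values: h(1) = 2 and h(2) = 24; gcd(2, 24) = 2, so d ≤ 2.
We prove 2 | -5^N + 7^N for all N ≥ 1 by induction on N.
For the base case N = 1: h(1) = 2 = 2·(1), so 2 | h(1).
Inductive step: suppose the statement holds for some k ≥ 1, i.e. 2 | h(k). Then
7^{k+1} − 5^{k+1} = 7·7^k − 5·5^k = 7·(7^k − 5^k) + (2)·5^k. The first term is divisible by 2 by the inductive hypothesis, and the second term (2)·5^k is divisible by 2 since 2 | 2. Hence 2 | h(k+1).
Hence, by induction on N, the claim holds for every N ≥ 1.
Therefore the largest such d is 2.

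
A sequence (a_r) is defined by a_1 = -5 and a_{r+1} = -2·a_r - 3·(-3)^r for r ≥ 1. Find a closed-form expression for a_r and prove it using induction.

a_r = (-2)^(r + 1) - (-3)^(r + 1)

Computing the first terms: a_1 = -5, a_2 = 19, a_3 = -65. This suggests a_r = (-2)^(r + 1) - (-3)^(r + 1).
Base case (r = 1): the formula gives -5 = -5 = a_1.
Inductive step: suppose the statement holds for some i ≥ 1, so a_i = (-2)^(i + 1) - (-3)^(i + 1).
Then a_{i+1} = -2·a_i - 3·(-3)^i = -2·((-2)^(i + 1) - (-3)^(i + 1)) - 3·(-3)^i = (-2)^(i + 2) - (-3)^(i + 2) = (-2)^((i+1) + 1) - (-3)^((i+1) + 1),
which is the claimed formula at r = i+1.
This completes the induction.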